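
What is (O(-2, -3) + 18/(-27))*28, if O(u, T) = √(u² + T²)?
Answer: -56/3 + 28*√13 ≈ 82.289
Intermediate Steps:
O(u, T) = √(T² + u²)
(O(-2, -3) + 18/(-27))*28 = (√((-3)² + (-2)²) + 18/(-27))*28 = (√(9 + 4) + 18*(-1/27))*28 = (√13 - ⅔)*28 = (-⅔ + √13)*28 = -56/3 + 28*√13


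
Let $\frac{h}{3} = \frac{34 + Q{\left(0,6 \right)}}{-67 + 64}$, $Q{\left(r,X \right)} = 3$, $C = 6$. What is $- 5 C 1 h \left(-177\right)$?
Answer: $-196470$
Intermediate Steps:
$h = -37$ ($h = 3 \frac{34 + 3}{-67 + 64} = 3 \frac{37}{-3} = 3 \cdot 37 \left(- \frac{1}{3}\right) = 3 \left(- \frac{37}{3}\right) = -37$)
$- 5 C 1 h \left(-177\right) = \left(-5\right) 6 \cdot 1 \left(-37\right) \left(-177\right) = \left(-30\right) 1 \left(-37\right) \left(-177\right) = \left(-30\right) \left(-37\right) \left(-177\right) = 1110 \left(-177\right) = -196470$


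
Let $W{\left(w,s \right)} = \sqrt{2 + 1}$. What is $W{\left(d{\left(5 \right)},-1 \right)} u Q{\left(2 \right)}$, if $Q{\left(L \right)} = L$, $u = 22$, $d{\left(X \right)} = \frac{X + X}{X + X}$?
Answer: $44 \sqrt{3} \approx 76.21$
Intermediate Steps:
$d{\left(X \right)} = 1$ ($d{\left(X \right)} = \frac{2 X}{2 X} = 2 X \frac{1}{2 X} = 1$)
$W{\left(w,s \right)} = \sqrt{3}$
$W{\left(d{\left(5 \right)},-1 \right)} u Q{\left(2 \right)} = \sqrt{3} \cdot 22 \cdot 2 = 22 \sqrt{3} \cdot 2 = 44 \sqrt{3}$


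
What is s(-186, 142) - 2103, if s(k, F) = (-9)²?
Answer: -2022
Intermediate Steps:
s(k, F) = 81
s(-186, 142) - 2103 = 81 - 2103 = -2022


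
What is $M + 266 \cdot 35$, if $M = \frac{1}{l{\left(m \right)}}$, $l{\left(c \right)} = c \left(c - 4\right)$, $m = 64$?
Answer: $\frac{35750401}{3840} \approx 9310.0$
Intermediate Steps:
$l{\left(c \right)} = c \left(-4 + c\right)$
$M = \frac{1}{3840}$ ($M = \frac{1}{64 \left(-4 + 64\right)} = \frac{1}{64 \cdot 60} = \frac{1}{3840} \approx 0.00026042$)
$M + 266 \cdot 35 = \frac{1}{3840} + 266 \cdot 35 = \frac{1}{3840} + 9310 = \frac{35750401}{3840}$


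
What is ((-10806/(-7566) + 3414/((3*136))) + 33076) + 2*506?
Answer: 2923817801/85748 ≈ 34098.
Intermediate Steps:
((-10806/(-7566) + 3414/((3*136))) + 33076) + 2*506 = ((-10806*(-1/7566) + 3414/408) + 33076) + 1012 = ((1801/1261 + 3414*(1/408)) + 33076) + 1012 = ((1801/1261 + 569/68) + 33076) + 1012 = (839977/85748 + 33076) + 1012 = 2837040825/85748 + 1012 = 2923817801/85748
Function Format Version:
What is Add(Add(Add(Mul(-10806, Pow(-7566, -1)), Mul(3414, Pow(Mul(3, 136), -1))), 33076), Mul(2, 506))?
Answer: Rational(2923817801, 85748) ≈ 34098.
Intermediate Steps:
Add(Add(Add(Mul(-10806, Pow(-7566, -1)), Mul(3414, Pow(Mul(3, 136), -1))), 33076), Mul(2, 506)) = Add(Add(Add(Mul(-10806, Rational(-1, 7566)), Mul(3414, Pow(408, -1))), 33076), 1012) = Add(Add(Add(Rational(1801, 1261), Mul(3414, Rational(1, 408))), 33076), 1012) = Add(Add(Add(Rational(1801, 1261), Rational(569, 68)), 33076), 1012) = Add(Add(Rational(839977, 85748), 33076), 1012) = Add(Rational(2837040825, 85748), 1012) = Rational(2923817801, 85748)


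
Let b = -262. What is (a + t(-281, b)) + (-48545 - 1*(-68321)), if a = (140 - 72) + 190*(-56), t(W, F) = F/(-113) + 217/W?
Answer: 292303713/31753 ≈ 9205.5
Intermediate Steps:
t(W, F) = 217/W - F/113 (t(W, F) = F*(-1/113) + 217/W = -F/113 + 217/W = 217/W - F/113)
a = -10572 (a = 68 - 10640 = -10572)
(a + t(-281, b)) + (-48545 - 1*(-68321)) = (-10572 + (217/(-281) - 1/113*(-262))) + (-48545 - 1*(-68321)) = (-10572 + (217*(-1/281) + 262/113)) + (-48545 + 68321) = (-10572 + (-217/281 + 262/113)) + 19776 = (-10572 + 49101/31753) + 19776 = -335643615/31753 + 19776 = 292303713/31753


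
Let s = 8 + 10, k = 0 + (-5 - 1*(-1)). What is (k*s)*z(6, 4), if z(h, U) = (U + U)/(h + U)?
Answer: -288/5 ≈ -57.600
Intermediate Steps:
z(h, U) = 2*U/(U + h) (z(h, U) = (2*U)/(U + h) = 2*U/(U + h))
k = -4 (k = 0 + (-5 + 1) = 0 - 4 = -4)
s = 18
(k*s)*z(6, 4) = (-4*18)*(2*4/(4 + 6)) = -144*4/10 = -72*⅘ = -288/5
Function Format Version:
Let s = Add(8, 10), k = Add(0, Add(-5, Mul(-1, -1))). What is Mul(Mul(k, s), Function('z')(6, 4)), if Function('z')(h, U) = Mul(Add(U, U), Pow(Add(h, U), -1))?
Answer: Rational(-288, 5) ≈ -57.600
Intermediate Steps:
Function('z')(h, U) = Mul(2, U, Pow(Add(U, h), -1)) (Function('z')(h, U) = Mul(Mul(2, U), Pow(Add(U, h), -1)) = Mul(2, U, Pow(Add(U, h), -1)))
k = -4 (k = Add(0, Add(-5, 1)) = Add(0, -4) = -4)
s = 18
Mul(Mul(k, s), Function('z')(6, 4)) = Mul(Mul(-4, 18), Mul(2, 4, Pow(Add(4, 6), -1))) = Mul(-72, Mul(2, 4, Pow(10, -1))) = Mul(-72, Mul(2, 4, Rational(1, 10))) = Mul(-72, Rational(4, 5)) = Rational(-288, 5)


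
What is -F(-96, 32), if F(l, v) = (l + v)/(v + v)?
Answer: 1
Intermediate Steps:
F(l, v) = (l + v)/(2*v) (F(l, v) = (l + v)/((2*v)) = (l + v)*(1/(2*v)) = (l + v)/(2*v))
-F(-96, 32) = -(-96 + 32)/(2*32) = -(-64)/(2*32) = -1*(-1) = 1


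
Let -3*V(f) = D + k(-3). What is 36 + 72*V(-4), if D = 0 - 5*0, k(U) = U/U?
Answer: 12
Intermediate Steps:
k(U) = 1
D = 0 (D = 0 + 0 = 0)
V(f) = -⅓ (V(f) = -(0 + 1)/3 = -⅓*1 = -⅓)
36 + 72*V(-4) = 36 + 72*(-⅓) = 36 - 24 = 12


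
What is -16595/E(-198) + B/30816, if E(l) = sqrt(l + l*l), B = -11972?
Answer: -2993/7704 - 16595*sqrt(4334)/13002 ≈ -84.414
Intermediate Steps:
E(l) = sqrt(l + l**2)
-16595/E(-198) + B/30816 = -16595*sqrt(4334)/13002 - 11972/30816 = -16595*sqrt(4334)/13002 - 11972*1/30816 = -16595*sqrt(4334)/13002 - 2993/7704 = -2993/7704 - 16595*sqrt(4334)/13002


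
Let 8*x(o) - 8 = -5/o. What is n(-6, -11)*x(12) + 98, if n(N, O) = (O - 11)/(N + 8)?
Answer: 8407/96 ≈ 87.573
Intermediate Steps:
n(N, O) = (-11 + O)/(8 + N)
x(o) = 1 - 5/(8*o) (x(o) = 1 + (-5/o)/8 = 1 - 5/(8*o))
n(-6, -11)*x(12) + 98 = ((-11 - 11)/(8 - 6))*((-5/8 + 12)/12) + 98 = (-22/2)*((1/12)*(91/8)) + 98 = ((1/2)*(-22))*(91/96) + 98 = -11*91/96 + 98 = -1001/96 + 98 = 8407/96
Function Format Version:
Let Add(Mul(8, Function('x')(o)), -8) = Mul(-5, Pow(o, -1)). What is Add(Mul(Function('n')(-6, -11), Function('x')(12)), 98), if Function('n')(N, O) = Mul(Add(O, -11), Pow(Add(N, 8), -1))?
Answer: Rational(8407, 96) ≈ 87.573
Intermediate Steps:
Function('n')(N, O) = Mul(Pow(Add(8, N), -1), Add(-11, O)) (Function('n')(N, O) = Mul(Add(-11, O), Pow(Add(8, N), -1)) = Mul(Pow(Add(8, N), -1), Add(-11, O)))
Function('x')(o) = Add(1, Mul(Rational(-5, 8), Pow(o, -1))) (Function('x')(o) = Add(1, Mul(Rational(1, 8), Mul(-5, Pow(o, -1)))) = Add(1, Mul(Rational(-5, 8), Pow(o, -1))))
Add(Mul(Function('n')(-6, -11), Function('x')(12)), 98) = Add(Mul(Mul(Pow(Add(8, -6), -1), Add(-11, -11)), Mul(Pow(12, -1), Add(Rational(-5, 8), 12))), 98) = Add(Mul(Mul(Pow(2, -1), -22), Mul(Rational(1, 12), Rational(91, 8))), 98) = Add(Mul(Mul(Rational(1, 2), -22), Rational(91, 96)), 98) = Add(Mul(-11, Rational(91, 96)), 98) = Add(Rational(-1001, 96), 98) = Rational(8407, 96)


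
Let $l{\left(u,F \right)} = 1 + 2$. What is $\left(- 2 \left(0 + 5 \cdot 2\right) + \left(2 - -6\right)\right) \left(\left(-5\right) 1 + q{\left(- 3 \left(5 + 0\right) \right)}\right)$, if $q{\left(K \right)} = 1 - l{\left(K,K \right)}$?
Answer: $84$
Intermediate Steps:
$l{\left(u,F \right)} = 3$
$q{\left(K \right)} = -2$ ($q{\left(K \right)} = 1 - 3 = -2$)
$\left(- 2 \left(0 + 5 \cdot 2\right) + \left(2 - -6\right)\right) \left(\left(-5\right) 1 + q{\left(- 3 \left(5 + 0\right) \right)}\right) = \left(- 2 \left(0 + 5 \cdot 2\right) + \left(2 - -6\right)\right) \left(\left(-5\right) 1 - 2\right) = \left(- 2 \left(0 + 10\right) + \left(2 + 6\right)\right) \left(-5 - 2\right) = \left(\left(-2\right) 10 + 8\right) \left(-7\right) = \left(-20 + 8\right) \left(-7\right) = \left(-12\right) \left(-7\right) = 84$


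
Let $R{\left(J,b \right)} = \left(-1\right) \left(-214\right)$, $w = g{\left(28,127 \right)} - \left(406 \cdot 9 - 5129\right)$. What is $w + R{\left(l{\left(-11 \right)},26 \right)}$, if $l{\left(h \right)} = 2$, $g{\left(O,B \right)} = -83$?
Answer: $1606$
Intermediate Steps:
$w = 1392$ ($w = -83 - \left(406 \cdot 9 - 5129\right) = -83 - \left(3654 - 5129\right) = -83 - -1475 = -83 + 1475 = 1392$)
$R{\left(J,b \right)} = 214$
$w + R{\left(l{\left(-11 \right)},26 \right)} = 1392 + 214 = 1606$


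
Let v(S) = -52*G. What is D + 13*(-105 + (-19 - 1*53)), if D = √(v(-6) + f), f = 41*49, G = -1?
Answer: -2301 + 3*√229 ≈ -2255.6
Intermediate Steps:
v(S) = 52 (v(S) = -52*(-1) = 52)
f = 2009
D = 3*√229 (D = √(52 + 2009) = √2061 = 3*√229 ≈ 45.398)
D + 13*(-105 + (-19 - 1*53)) = 3*√229 + 13*(-105 + (-19 - 1*53)) = 3*√229 + 13*(-105 + (-19 - 53)) = 3*√229 + 13*(-105 - 72) = 3*√229 + 13*(-177) = 3*√229 - 2301 = -2301 + 3*√229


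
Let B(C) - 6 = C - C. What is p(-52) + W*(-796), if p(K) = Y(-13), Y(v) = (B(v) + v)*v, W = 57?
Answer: -45281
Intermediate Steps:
B(C) = 6 (B(C) = 6 + (C - C) = 6 + 0 = 6)
Y(v) = v*(6 + v) (Y(v) = (6 + v)*v = v*(6 + v))
p(K) = 91 (p(K) = -13*(6 - 13) = -13*(-7) = 91)
p(-52) + W*(-796) = 91 + 57*(-796) = 91 - 45372 = -45281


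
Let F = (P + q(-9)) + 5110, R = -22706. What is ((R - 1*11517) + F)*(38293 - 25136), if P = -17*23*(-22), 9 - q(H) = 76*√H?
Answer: -269744814 - 2999796*I ≈ -2.6974e+8 - 2.9998e+6*I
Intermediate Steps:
q(H) = 9 - 76*√H
P = 8602 (P = -391*(-22) = 8602)
F = 13721 - 228*I (F = (8602 + (9 - 228*I)) + 5110 = (8611 - 228*I) + 5110 = 13721 - 228*I ≈ 13721.0 - 228.0*I)
((R - 1*11517) + F)*(38293 - 25136) = ((-22706 - 1*11517) + (13721 - 228*I))*(38293 - 25136) = ((-22706 - 11517) + (13721 - 228*I))*13157 = (-34223 + (13721 - 228*I))*13157 = (-20502 - 228*I)*13157 = -269744814 - 2999796*I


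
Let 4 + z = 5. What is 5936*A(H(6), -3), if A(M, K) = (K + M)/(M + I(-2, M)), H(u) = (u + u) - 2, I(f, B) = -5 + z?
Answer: 20776/3 ≈ 6925.3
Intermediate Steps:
z = 1 (z = -4 + 5 = 1)
I(f, B) = -4 (I(f, B) = -5 + 1 = -4)
H(u) = -2 + 2*u (H(u) = 2*u - 2 = -2 + 2*u)
A(M, K) = (K + M)/(-4 + M) (A(M, K) = (K + M)/(M - 4) = (K + M)/(-4 + M))
5936*A(H(6), -3) = 5936*((-3 + (-2 + 2*6))/(-4 + (-2 + 2*6))) = 5936*((-3 + (-2 + 12))/(-4 + (-2 + 12))) = 5936*((-3 + 10)/(-4 + 10)) = 5936*(7/6) = 20776/3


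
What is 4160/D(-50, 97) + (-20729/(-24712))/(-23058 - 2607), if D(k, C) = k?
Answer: -10553649253/126846696 ≈ -83.200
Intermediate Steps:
4160/D(-50, 97) + (-20729/(-24712))/(-23058 - 2607) = 4160/(-50) + (-20729/(-24712))/(-23058 - 2607) = 4160*(-1/50) - 20729*(-1/24712)/(-25665) = -416/5 + (20729/24712)*(-1/25665) = -416/5 - 20729/634233480 = -10553649253/126846696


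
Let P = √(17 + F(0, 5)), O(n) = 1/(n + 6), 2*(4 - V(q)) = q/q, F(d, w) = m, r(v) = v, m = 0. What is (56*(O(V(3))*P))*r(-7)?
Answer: -784*√17/19 ≈ -170.13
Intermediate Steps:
F(d, w) = 0
V(q) = 7/2 (V(q) = 4 - q/(2*q) = 4 - ½*1 = 4 - ½ = 7/2)
O(n) = 1/(6 + n)
P = √17 (P = √(17 + 0) = √17 ≈ 4.1231)
(56*(O(V(3))*P))*r(-7) = (56*(√17/(6 + 7/2)))*(-7) = (56*(√17/(19/2)))*(-7) = (56*(2*√17/19))*(-7) = (112*√17/19)*(-7) = -784*√17/19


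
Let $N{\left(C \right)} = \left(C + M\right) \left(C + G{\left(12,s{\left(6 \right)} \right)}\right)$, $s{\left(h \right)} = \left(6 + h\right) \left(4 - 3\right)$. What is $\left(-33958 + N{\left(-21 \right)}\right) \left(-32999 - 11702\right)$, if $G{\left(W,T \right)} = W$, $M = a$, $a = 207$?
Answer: $1592786032$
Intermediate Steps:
$M = 207$
$s{\left(h \right)} = 6 + h$ ($s{\left(h \right)} = \left(6 + h\right) 1 = 6 + h$)
$N{\left(C \right)} = \left(12 + C\right) \left(207 + C\right)$ ($N{\left(C \right)} = \left(C + 207\right) \left(C + 12\right) = \left(207 + C\right) \left(12 + C\right) = \left(12 + C\right) \left(207 + C\right)$)
$\left(-33958 + N{\left(-21 \right)}\right) \left(-32999 - 11702\right) = \left(-33958 + \left(2484 + \left(-21\right)^{2} + 219 \left(-21\right)\right)\right) \left(-32999 - 11702\right) = \left(-33958 + \left(2484 + 441 - 4599\right)\right) \left(-44701\right) = \left(-33958 - 1674\right) \left(-44701\right) = \left(-35632\right) \left(-44701\right) = 1592786032$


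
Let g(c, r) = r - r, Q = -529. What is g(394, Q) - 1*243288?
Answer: -243288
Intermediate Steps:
g(c, r) = 0
g(394, Q) - 1*243288 = 0 - 1*243288 = 0 - 243288 = -243288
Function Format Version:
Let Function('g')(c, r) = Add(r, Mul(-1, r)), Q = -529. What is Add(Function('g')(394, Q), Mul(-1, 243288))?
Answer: -243288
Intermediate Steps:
Function('g')(c, r) = 0
Add(Function('g')(394, Q), Mul(-1, 243288)) = Add(0, Mul(-1, 243288)) = Add(0, -243288) = -243288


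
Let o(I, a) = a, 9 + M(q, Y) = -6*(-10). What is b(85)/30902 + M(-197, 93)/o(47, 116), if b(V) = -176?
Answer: 777793/1792316 ≈ 0.43396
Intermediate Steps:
M(q, Y) = 51 (M(q, Y) = -9 - 6*(-10) = -9 + 60 = 51)
b(85)/30902 + M(-197, 93)/o(47, 116) = -176/30902 + 51/116 = -176*1/30902 + 51*(1/116) = -88/15451 + 51/116 = 777793/1792316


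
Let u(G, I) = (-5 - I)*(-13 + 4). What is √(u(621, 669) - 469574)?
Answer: 2*I*√115877 ≈ 680.81*I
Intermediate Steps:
u(G, I) = 45 + 9*I (u(G, I) = (-5 - I)*(-9) = 45 + 9*I)
√(u(621, 669) - 469574) = √((45 + 9*669) - 469574) = √((45 + 6021) - 469574) = √(6066 - 469574) = √(-463508) = 2*I*√115877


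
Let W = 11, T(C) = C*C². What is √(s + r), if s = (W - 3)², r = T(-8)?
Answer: 8*I*√7 ≈ 21.166*I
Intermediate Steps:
T(C) = C³
r = -512 (r = (-8)³ = -512)
s = 64 (s = (11 - 3)² = 8² = 64)
√(s + r) = √(64 - 512) = √(-448) = 8*I*√7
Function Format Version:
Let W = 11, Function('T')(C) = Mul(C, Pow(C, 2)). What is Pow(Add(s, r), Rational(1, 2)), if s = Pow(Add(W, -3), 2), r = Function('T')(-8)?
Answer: Mul(8, I, Pow(7, Rational(1, 2))) ≈ Mul(21.166, I)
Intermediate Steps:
Function('T')(C) = Pow(C, 3)
r = -512 (r = Pow(-8, 3) = -512)
s = 64 (s = Pow(Add(11, -3), 2) = Pow(8, 2) = 64)
Pow(Add(s, r), Rational(1, 2)) = Pow(Add(64, -512), Rational(1, 2)) = Pow(-448, Rational(1, 2)) = Mul(8, I, Pow(7, Rational(1, 2)))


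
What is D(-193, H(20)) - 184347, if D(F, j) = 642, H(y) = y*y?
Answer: -183705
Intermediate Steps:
H(y) = y²
D(-193, H(20)) - 184347 = 642 - 184347 = -183705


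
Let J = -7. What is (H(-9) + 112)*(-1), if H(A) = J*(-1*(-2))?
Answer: -98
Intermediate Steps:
H(A) = -14 (H(A) = -(-7)*(-2) = -7*2 = -14)
(H(-9) + 112)*(-1) = (-14 + 112)*(-1) = 98*(-1) = -98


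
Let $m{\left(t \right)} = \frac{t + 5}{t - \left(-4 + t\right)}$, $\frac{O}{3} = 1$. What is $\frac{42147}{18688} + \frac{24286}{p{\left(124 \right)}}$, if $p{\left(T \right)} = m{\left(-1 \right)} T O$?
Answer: $\frac{117383863}{1737984} \approx 67.54$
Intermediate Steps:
$O = 3$ ($O = 3 \cdot 1 = 3$)
$m{\left(t \right)} = \frac{5}{4} + \frac{t}{4}$ ($m{\left(t \right)} = \frac{5 + t}{4} = \left(5 + t\right) \frac{1}{4} = \frac{5}{4} + \frac{t}{4}$)
$p{\left(T \right)} = 3 T$ ($p{\left(T \right)} = \left(\frac{5}{4} + \frac{1}{4} \left(-1\right)\right) T 3 = \left(\frac{5}{4} - \frac{1}{4}\right) T 3 = 1 T 3 = T 3 = 3 T$)
$\frac{42147}{18688} + \frac{24286}{p{\left(124 \right)}} = \frac{42147}{18688} + \frac{24286}{3 \cdot 124} = 42147 \cdot \frac{1}{18688} + \frac{24286}{372} = \frac{42147}{18688} + 24286 \cdot \frac{1}{372} = \frac{42147}{18688} + \frac{12143}{186} = \frac{117383863}{1737984}$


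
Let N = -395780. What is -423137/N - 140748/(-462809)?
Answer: 22866986843/16651867820 ≈ 1.3732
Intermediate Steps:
-423137/N - 140748/(-462809) = -423137/(-395780) - 140748/(-462809) = -423137*(-1/395780) - 140748*(-1/462809) = 38467/35980 + 140748/462809 = 22866986843/16651867820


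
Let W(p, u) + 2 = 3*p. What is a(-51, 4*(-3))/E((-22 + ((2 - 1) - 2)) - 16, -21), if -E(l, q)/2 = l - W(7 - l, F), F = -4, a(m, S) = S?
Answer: -6/175 ≈ -0.034286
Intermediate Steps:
W(p, u) = -2 + 3*p
E(l, q) = 38 - 8*l (E(l, q) = -2*(l - (-2 + 3*(7 - l))) = -2*(l - (-2 + (21 - 3*l))) = -2*(l - (19 - 3*l)) = -2*(l + (-19 + 3*l)) = -2*(-19 + 4*l) = 38 - 8*l)
a(-51, 4*(-3))/E((-22 + ((2 - 1) - 2)) - 16, -21) = (4*(-3))/(38 - 8*((-22 + ((2 - 1) - 2)) - 16)) = -12/(38 - 8*((-22 + (1 - 2)) - 16)) = -12/(38 - 8*((-22 - 1) - 16)) = -12/(38 - 8*(-23 - 16)) = -12/(38 - 8*(-39)) = -12/(38 + 312) = -12/350 = -12*1/350 = -6/175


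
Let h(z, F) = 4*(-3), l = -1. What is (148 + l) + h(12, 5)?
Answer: 135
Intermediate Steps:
h(z, F) = -12
(148 + l) + h(12, 5) = (148 - 1) - 12 = 147 - 12 = 135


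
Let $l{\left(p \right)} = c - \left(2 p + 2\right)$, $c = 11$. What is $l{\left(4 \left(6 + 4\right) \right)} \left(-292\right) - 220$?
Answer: $20512$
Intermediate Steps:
$l{\left(p \right)} = 9 - 2 p$ ($l{\left(p \right)} = 11 - \left(2 p + 2\right) = 11 - \left(2 + 2 p\right) = 9 - 2 p$)
$l{\left(4 \left(6 + 4\right) \right)} \left(-292\right) - 220 = \left(9 - 2 \cdot 4 \left(6 + 4\right)\right) \left(-292\right) - 220 = \left(9 - 2 \cdot 4 \cdot 10\right) \left(-292\right) - 220 = \left(9 - 80\right) \left(-292\right) - 220 = \left(-71\right) \left(-292\right) - 220 = 20732 - 220 = 20512$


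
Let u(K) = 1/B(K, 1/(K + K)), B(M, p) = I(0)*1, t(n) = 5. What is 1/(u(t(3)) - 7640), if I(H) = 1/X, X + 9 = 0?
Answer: -1/7649 ≈ -0.00013074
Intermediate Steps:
X = -9 (X = -9 + 0 = -9)
I(H) = -1/9 (I(H) = 1/(-9) = -1/9)
B(M, p) = -1/9 (B(M, p) = -1/9*1 = -1/9)
u(K) = -9 (u(K) = 1/(-1/9) = -9)
1/(u(t(3)) - 7640) = 1/(-9 - 7640) = 1/(-7649) = -1/7649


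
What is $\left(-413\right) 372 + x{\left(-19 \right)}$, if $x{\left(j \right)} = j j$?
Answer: $-153275$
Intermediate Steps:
$x{\left(j \right)} = j^{2}$
$\left(-413\right) 372 + x{\left(-19 \right)} = \left(-413\right) 372 + \left(-19\right)^{2} = -153636 + 361 = -153275$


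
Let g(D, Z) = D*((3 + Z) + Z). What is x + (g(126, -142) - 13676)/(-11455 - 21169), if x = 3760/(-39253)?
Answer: 901974753/640294936 ≈ 1.4087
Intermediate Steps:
g(D, Z) = D*(3 + 2*Z)
x = -3760/39253 (x = 3760*(-1/39253) = -3760/39253 ≈ -0.095789)
x + (g(126, -142) - 13676)/(-11455 - 21169) = -3760/39253 + (126*(3 + 2*(-142)) - 13676)/(-11455 - 21169) = -3760/39253 + (126*(3 - 284) - 13676)/(-32624) = -3760/39253 + (126*(-281) - 13676)*(-1/32624) = -3760/39253 + (-35406 - 13676)*(-1/32624) = -3760/39253 - 49082*(-1/32624) = -3760/39253 + 24541/16312 = 901974753/640294936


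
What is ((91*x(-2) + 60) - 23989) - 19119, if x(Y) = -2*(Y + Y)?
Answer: -42320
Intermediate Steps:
x(Y) = -4*Y
((91*x(-2) + 60) - 23989) - 19119 = ((91*(-4*(-2)) + 60) - 23989) - 19119 = ((91*8 + 60) - 23989) - 19119 = ((728 + 60) - 23989) - 19119 = (788 - 23989) - 19119 = -23201 - 19119 = -42320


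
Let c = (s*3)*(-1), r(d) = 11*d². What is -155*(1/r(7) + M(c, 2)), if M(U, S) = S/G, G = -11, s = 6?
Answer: 15035/539 ≈ 27.894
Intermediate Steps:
c = -18 (c = (6*3)*(-1) = 18*(-1) = -18)
M(U, S) = -S/11 (M(U, S) = S/(-11) = S*(-1/11) = -S/11)
-155*(1/r(7) + M(c, 2)) = -155*(1/(11*7²) - 1/11*2) = -155*(1/(11*49) - 2/11) = -155*(1/539 - 2/11) = -155*(-97/539) = 15035/539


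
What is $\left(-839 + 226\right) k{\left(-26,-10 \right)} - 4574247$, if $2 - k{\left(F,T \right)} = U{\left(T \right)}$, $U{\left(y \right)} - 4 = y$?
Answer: $-4579151$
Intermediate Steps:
$U{\left(y \right)} = 4 + y$
$k{\left(F,T \right)} = -2 - T$ ($k{\left(F,T \right)} = 2 - \left(4 + T\right) = -2 - T$)
$\left(-839 + 226\right) k{\left(-26,-10 \right)} - 4574247 = \left(-839 + 226\right) \left(-2 - -10\right) - 4574247 = - 613 \left(-2 + 10\right) - 4574247 = \left(-613\right) 8 - 4574247 = -4904 - 4574247 = -4579151$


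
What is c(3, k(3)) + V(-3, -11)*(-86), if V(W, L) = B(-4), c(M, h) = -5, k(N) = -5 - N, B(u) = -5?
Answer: 425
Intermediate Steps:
V(W, L) = -5
c(3, k(3)) + V(-3, -11)*(-86) = -5 - 5*(-86) = -5 + 430 = 425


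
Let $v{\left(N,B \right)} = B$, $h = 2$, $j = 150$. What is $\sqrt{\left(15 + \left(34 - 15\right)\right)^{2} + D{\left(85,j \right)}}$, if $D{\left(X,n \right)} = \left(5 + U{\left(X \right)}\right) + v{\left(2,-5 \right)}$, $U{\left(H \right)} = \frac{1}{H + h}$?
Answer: $\frac{\sqrt{8749851}}{87} \approx 34.0$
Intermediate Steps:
$U{\left(H \right)} = \frac{1}{2 + H}$ ($U{\left(H \right)} = \frac{1}{H + 2} = \frac{1}{2 + H}$)
$D{\left(X,n \right)} = \frac{1}{2 + X}$ ($D{\left(X,n \right)} = \left(5 + \frac{1}{2 + X}\right) - 5 = \frac{1}{2 + X}$)
$\sqrt{\left(15 + \left(34 - 15\right)\right)^{2} + D{\left(85,j \right)}} = \sqrt{\left(15 + \left(34 - 15\right)\right)^{2} + \frac{1}{2 + 85}} = \sqrt{\left(15 + \left(34 - 15\right)\right)^{2} + \frac{1}{87}} = \sqrt{\left(15 + 19\right)^{2} + \frac{1}{87}} = \sqrt{34^{2} + \frac{1}{87}} = \sqrt{1156 + \frac{1}{87}} = \sqrt{\frac{100573}{87}} = \frac{\sqrt{8749851}}{87}$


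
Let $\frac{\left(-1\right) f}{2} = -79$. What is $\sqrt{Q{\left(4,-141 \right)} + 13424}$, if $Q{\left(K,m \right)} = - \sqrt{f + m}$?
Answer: $\sqrt{13424 - \sqrt{17}} \approx 115.84$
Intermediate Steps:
$f = 158$ ($f = \left(-2\right) \left(-79\right) = 158$)
$Q{\left(K,m \right)} = - \sqrt{158 + m}$
$\sqrt{Q{\left(4,-141 \right)} + 13424} = \sqrt{- \sqrt{158 - 141} + 13424} = \sqrt{- \sqrt{17} + 13424} = \sqrt{13424 - \sqrt{17}}$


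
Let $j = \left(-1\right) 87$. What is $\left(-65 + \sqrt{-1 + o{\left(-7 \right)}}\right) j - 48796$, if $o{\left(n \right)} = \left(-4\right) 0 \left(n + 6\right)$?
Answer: $-43141 - 87 i \approx -43141.0 - 87.0 i$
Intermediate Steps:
$o{\left(n \right)} = 0$ ($o{\left(n \right)} = 0 \left(6 + n\right) = 0$)
$j = -87$
$\left(-65 + \sqrt{-1 + o{\left(-7 \right)}}\right) j - 48796 = \left(-65 + \sqrt{-1 + 0}\right) \left(-87\right) - 48796 = \left(-65 + \sqrt{-1}\right) \left(-87\right) - 48796 = \left(-65 + i\right) \left(-87\right) - 48796 = \left(5655 - 87 i\right) - 48796 = -43141 - 87 i$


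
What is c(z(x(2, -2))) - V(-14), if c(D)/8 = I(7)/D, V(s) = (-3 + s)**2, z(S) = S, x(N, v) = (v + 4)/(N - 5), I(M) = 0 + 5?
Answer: -349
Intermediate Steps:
I(M) = 5
x(N, v) = (4 + v)/(-5 + N)
c(D) = 40/D (c(D) = 8*(5/D) = 40/D)
c(z(x(2, -2))) - V(-14) = 40/(((4 - 2)/(-5 + 2))) - (-3 - 14)**2 = 40/((2/(-3))) - 1*(-17)**2 = 40/((-1/3*2)) - 1*289 = 40/(-2/3) - 289 = 40*(-3/2) - 289 = -60 - 289 = -349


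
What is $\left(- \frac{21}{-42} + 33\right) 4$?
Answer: $134$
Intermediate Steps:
$\left(- \frac{21}{-42} + 33\right) 4 = \left(\left(-21\right) \left(- \frac{1}{42}\right) + 33\right) 4 = \left(\frac{1}{2} + 33\right) 4 = \frac{67}{2} \cdot 4 = 134$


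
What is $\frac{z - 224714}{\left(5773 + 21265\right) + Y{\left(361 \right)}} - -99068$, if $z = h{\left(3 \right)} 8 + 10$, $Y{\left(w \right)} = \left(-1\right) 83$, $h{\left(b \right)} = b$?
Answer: $\frac{534030652}{5391} \approx 99060.0$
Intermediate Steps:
$Y{\left(w \right)} = -83$
$z = 34$ ($z = 3 \cdot 8 + 10 = 24 + 10 = 34$)
$\frac{z - 224714}{\left(5773 + 21265\right) + Y{\left(361 \right)}} - -99068 = \frac{34 - 224714}{\left(5773 + 21265\right) - 83} - -99068 = - \frac{224680}{27038 - 83} + 99068 = - \frac{224680}{26955} + 99068 = \left(-224680\right) \frac{1}{26955} + 99068 = - \frac{44936}{5391} + 99068 = \frac{534030652}{5391}$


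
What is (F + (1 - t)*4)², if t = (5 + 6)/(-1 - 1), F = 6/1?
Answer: 1024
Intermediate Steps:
F = 6 (F = 6*1 = 6)
t = -11/2 (t = 11/(-2) = 11*(-½) = -11/2 ≈ -5.5000)
(F + (1 - t)*4)² = (6 + (1 - 1*(-11/2))*4)² = (6 + (1 + 11/2)*4)² = (6 + (13/2)*4)² = (6 + 26)² = 32² = 1024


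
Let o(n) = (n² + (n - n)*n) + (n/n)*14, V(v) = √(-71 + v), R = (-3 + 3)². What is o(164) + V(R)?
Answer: 26910 + I*√71 ≈ 26910.0 + 8.4261*I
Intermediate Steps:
R = 0 (R = 0² = 0)
o(n) = 14 + n² (o(n) = (n² + 0*n) + 1*14 = (n² + 0) + 14 = n² + 14 = 14 + n²)
o(164) + V(R) = (14 + 164²) + √(-71 + 0) = (14 + 26896) + √(-71) = 26910 + I*√71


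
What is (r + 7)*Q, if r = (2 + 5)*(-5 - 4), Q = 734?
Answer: -41104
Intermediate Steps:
r = -63 (r = 7*(-9) = -63)
(r + 7)*Q = (-63 + 7)*734 = -56*734 = -41104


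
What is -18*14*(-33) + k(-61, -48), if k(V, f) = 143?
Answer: 8459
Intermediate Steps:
-18*14*(-33) + k(-61, -48) = -18*14*(-33) + 143 = -252*(-33) + 143 = 8316 + 143 = 8459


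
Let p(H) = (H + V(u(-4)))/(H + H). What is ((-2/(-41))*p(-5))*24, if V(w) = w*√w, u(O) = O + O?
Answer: 24/41 + 384*I*√2/205 ≈ 0.58537 + 2.6491*I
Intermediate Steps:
u(O) = 2*O
V(w) = w^(3/2)
p(H) = (H - 16*I*√2)/(2*H) (p(H) = (H + (2*(-4))^(3/2))/(H + H) = (H + (-8)^(3/2))/((2*H)) = (H - 16*I*√2)*(1/(2*H)) = (H - 16*I*√2)/(2*H))
((-2/(-41))*p(-5))*24 = ((-2/(-41))*((½)*(-5 - 16*I*√2)/(-5)))*24 = ((-2*(-1/41))*((½)*(-⅕)*(-5 - 16*I*√2)))*24 = (2*(½ + 8*I*√2/5)/41)*24 = (1/41 + 16*I*√2/205)*24 = 24/41 + 384*I*√2/205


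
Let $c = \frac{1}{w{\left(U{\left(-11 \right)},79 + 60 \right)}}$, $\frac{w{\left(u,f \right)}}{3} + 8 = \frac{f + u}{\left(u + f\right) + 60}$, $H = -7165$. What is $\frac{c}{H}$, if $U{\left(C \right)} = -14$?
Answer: $\frac{37}{5825145} \approx 6.3518 \cdot 10^{-6}$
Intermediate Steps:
$w{\left(u,f \right)} = -24 + \frac{3 \left(f + u\right)}{60 + f + u}$ ($w{\left(u,f \right)} = -24 + 3 \frac{f + u}{\left(u + f\right) + 60} = -24 + 3 \frac{f + u}{\left(f + u\right) + 60} = -24 + 3 \frac{f + u}{60 + f + u} = -24 + \frac{3 \left(f + u\right)}{60 + f + u}$)
$c = - \frac{37}{813}$ ($c = \frac{1}{3 \frac{1}{60 + \left(79 + 60\right) - 14} \left(-480 - 7 \left(79 + 60\right) - -98\right)} = \frac{1}{3 \frac{1}{60 + 139 - 14} \left(-480 - 973 + 98\right)} = \frac{1}{3 \cdot \frac{1}{185} \left(-480 - 973 + 98\right)} = \frac{1}{3 \cdot \frac{1}{185} \left(-1355\right)} = \frac{1}{- \frac{813}{37}} = - \frac{37}{813} \approx -0.04551$)
$\frac{c}{H} = - \frac{37}{813 \left(-7165\right)} = \left(- \frac{37}{813}\right) \left(- \frac{1}{7165}\right) = \frac{37}{5825145}$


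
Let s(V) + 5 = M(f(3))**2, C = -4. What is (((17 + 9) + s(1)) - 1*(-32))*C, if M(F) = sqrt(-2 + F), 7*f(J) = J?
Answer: -1440/7 ≈ -205.71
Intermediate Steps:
f(J) = J/7
s(V) = -46/7 (s(V) = -5 + (sqrt(-2 + (1/7)*3))**2 = -5 + (sqrt(-2 + 3/7))**2 = -5 + (sqrt(-11/7))**2 = -5 + (I*sqrt(77)/7)**2 = -5 - 11/7 = -46/7)
(((17 + 9) + s(1)) - 1*(-32))*C = (((17 + 9) - 46/7) - 1*(-32))*(-4) = ((26 - 46/7) + 32)*(-4) = (136/7 + 32)*(-4) = (360/7)*(-4) = -1440/7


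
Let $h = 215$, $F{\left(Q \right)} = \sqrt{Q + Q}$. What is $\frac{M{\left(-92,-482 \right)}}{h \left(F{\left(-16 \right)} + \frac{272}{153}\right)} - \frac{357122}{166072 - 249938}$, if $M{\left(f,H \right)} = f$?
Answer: $\frac{3399404473}{802387955} + \frac{1863 i \sqrt{2}}{38270} \approx 4.2366 + 0.068845 i$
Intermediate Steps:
$F{\left(Q \right)} = \sqrt{2} \sqrt{Q}$ ($F{\left(Q \right)} = \sqrt{2 Q} = \sqrt{2} \sqrt{Q}$)
$\frac{M{\left(-92,-482 \right)}}{h \left(F{\left(-16 \right)} + \frac{272}{153}\right)} - \frac{357122}{166072 - 249938} = - \frac{92}{215 \left(\sqrt{2} \sqrt{-16} + \frac{272}{153}\right)} - \frac{357122}{166072 - 249938} = - \frac{92}{215 \left(\sqrt{2} \cdot 4 i + 272 \cdot \frac{1}{153}\right)} - \frac{357122}{166072 - 249938} = - \frac{92}{215 \left(4 i \sqrt{2} + \frac{16}{9}\right)} - \frac{357122}{-83866} = - \frac{92}{215 \left(\frac{16}{9} + 4 i \sqrt{2}\right)} - - \frac{178561}{41933} = - \frac{92}{\frac{3440}{9} + 860 i \sqrt{2}} + \frac{178561}{41933} = \frac{178561}{41933} - \frac{92}{\frac{3440}{9} + 860 i \sqrt{2}}$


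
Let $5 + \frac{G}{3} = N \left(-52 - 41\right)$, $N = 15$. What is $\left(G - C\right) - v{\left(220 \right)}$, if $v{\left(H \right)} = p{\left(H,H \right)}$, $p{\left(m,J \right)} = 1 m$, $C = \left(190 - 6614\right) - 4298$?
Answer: $6302$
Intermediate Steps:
$C = -10722$ ($C = -6424 - 4298 = -10722$)
$p{\left(m,J \right)} = m$
$v{\left(H \right)} = H$
$G = -4200$ ($G = -15 + 3 \cdot 15 \left(-52 - 41\right) = -15 + 3 \cdot 15 \left(-93\right) = -15 + 3 \left(-1395\right) = -15 - 4185 = -4200$)
$\left(G - C\right) - v{\left(220 \right)} = \left(-4200 - -10722\right) - 220 = \left(-4200 + 10722\right) - 220 = 6522 - 220 = 6302$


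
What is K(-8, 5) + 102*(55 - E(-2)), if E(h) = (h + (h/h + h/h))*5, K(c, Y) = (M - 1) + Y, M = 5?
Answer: 5619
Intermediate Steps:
K(c, Y) = 4 + Y (K(c, Y) = (5 - 1) + Y = 4 + Y)
E(h) = 10 + 5*h (E(h) = (h + (1 + 1))*5 = (h + 2)*5 = (2 + h)*5 = 10 + 5*h)
K(-8, 5) + 102*(55 - E(-2)) = (4 + 5) + 102*(55 - (10 + 5*(-2))) = 9 + 102*(55 - (10 - 10)) = 9 + 102*(55 - 1*0) = 9 + 102*(55 + 0) = 9 + 102*55 = 9 + 5610 = 5619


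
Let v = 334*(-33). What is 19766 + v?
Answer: 8744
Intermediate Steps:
v = -11022
19766 + v = 19766 - 11022 = 8744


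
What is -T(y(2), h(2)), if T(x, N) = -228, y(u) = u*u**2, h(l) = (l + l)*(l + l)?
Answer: 228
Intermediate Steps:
h(l) = 4*l**2 (h(l) = (2*l)*(2*l) = 4*l**2)
y(u) = u**3
-T(y(2), h(2)) = -1*(-228) = 228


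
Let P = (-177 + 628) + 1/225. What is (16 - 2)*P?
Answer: 1420664/225 ≈ 6314.1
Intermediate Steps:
P = 101476/225 (P = 451 + 1/225 = 101476/225 ≈ 451.00)
(16 - 2)*P = (16 - 2)*(101476/225) = 14*(101476/225) = 1420664/225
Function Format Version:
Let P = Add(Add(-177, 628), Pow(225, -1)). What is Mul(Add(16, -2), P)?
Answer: Rational(1420664, 225) ≈ 6314.1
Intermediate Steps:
P = Rational(101476, 225) (P = Add(451, Rational(1, 225)) = Rational(101476, 225) ≈ 451.00)
Mul(Add(16, -2), P) = Mul(Add(16, -2), Rational(101476, 225)) = Mul(14, Rational(101476, 225)) = Rational(1420664, 225)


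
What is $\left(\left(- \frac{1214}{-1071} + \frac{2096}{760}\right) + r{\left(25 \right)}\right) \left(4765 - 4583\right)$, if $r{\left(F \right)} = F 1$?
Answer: $\frac{76428482}{14535} \approx 5258.2$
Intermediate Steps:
$r{\left(F \right)} = F$
$\left(\left(- \frac{1214}{-1071} + \frac{2096}{760}\right) + r{\left(25 \right)}\right) \left(4765 - 4583\right) = \left(\left(- \frac{1214}{-1071} + \frac{2096}{760}\right) + 25\right) \left(4765 - 4583\right) = \left(\left(\left(-1214\right) \left(- \frac{1}{1071}\right) + 2096 \cdot \frac{1}{760}\right) + 25\right) 182 = \left(\left(\frac{1214}{1071} + \frac{262}{95}\right) + 25\right) 182 = \left(\frac{395932}{101745} + 25\right) 182 = \frac{2939557}{101745} \cdot 182 = \frac{76428482}{14535}$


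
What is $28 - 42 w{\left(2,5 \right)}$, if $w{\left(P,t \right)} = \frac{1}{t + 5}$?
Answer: $\frac{119}{5} \approx 23.8$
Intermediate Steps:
$w{\left(P,t \right)} = \frac{1}{5 + t}$
$28 - 42 w{\left(2,5 \right)} = 28 - \frac{42}{5 + 5} = 28 - \frac{42}{10} = 28 - \frac{21}{5} = \frac{119}{5}$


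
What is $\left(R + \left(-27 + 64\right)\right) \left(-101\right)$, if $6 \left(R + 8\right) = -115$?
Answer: $- \frac{5959}{6} \approx -993.17$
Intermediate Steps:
$R = - \frac{163}{6}$ ($R = -8 + \frac{1}{6} \left(-115\right) = -8 - \frac{115}{6} = - \frac{163}{6} \approx -27.167$)
$\left(R + \left(-27 + 64\right)\right) \left(-101\right) = \left(- \frac{163}{6} + \left(-27 + 64\right)\right) \left(-101\right) = \left(- \frac{163}{6} + 37\right) \left(-101\right) = \frac{59}{6} \left(-101\right) = - \frac{5959}{6}$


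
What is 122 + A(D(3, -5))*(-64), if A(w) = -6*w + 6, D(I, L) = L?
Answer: -2182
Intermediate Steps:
A(w) = 6 - 6*w
122 + A(D(3, -5))*(-64) = 122 + (6 - 6*(-5))*(-64) = 122 + (6 + 30)*(-64) = 122 + 36*(-64) = 122 - 2304 = -2182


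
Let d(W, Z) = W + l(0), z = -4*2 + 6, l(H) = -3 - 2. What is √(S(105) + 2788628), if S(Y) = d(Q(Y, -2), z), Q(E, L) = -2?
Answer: √2788621 ≈ 1669.9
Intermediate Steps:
l(H) = -5
z = -2 (z = -8 + 6 = -2)
d(W, Z) = -5 + W (d(W, Z) = W - 5 = -5 + W)
S(Y) = -7 (S(Y) = -5 - 2 = -7)
√(S(105) + 2788628) = √(-7 + 2788628) = √2788621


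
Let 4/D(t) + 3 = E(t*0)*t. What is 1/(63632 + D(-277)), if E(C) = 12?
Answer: 3327/211703660 ≈ 1.5715e-5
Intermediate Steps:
D(t) = 4/(-3 + 12*t)
1/(63632 + D(-277)) = 1/(63632 + 4/(3*(-1 + 4*(-277)))) = 1/(63632 + 4/(3*(-1 - 1108))) = 1/(63632 + (4/3)/(-1109)) = 1/(63632 + (4/3)*(-1/1109)) = 1/(63632 - 4/3327) = 1/(211703660/3327) = 3327/211703660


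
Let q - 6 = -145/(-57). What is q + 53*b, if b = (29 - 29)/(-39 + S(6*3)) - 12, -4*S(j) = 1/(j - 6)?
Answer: -35765/57 ≈ -627.46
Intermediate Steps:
q = 487/57 (q = 6 - 145/(-57) = 6 - 145*(-1/57) = 6 + 145/57 = 487/57 ≈ 8.5439)
S(j) = -1/(4*(-6 + j)) (S(j) = -1/(4*(j - 6)) = -1/(4*(-6 + j)))
b = -12 (b = (29 - 29)/(-39 - 1/(-24 + 4*(6*3))) - 12 = 0/(-39 - 1/(-24 + 4*18)) - 12 = 0/(-39 - 1/(-24 + 72)) - 12 = 0/(-39 - 1/48) - 12 = 0/(-1873/48) - 12 = 0*(-48/1873) - 12 = 0 - 12 = -12)
q + 53*b = 487/57 + 53*(-12) = 487/57 - 636 = -35765/57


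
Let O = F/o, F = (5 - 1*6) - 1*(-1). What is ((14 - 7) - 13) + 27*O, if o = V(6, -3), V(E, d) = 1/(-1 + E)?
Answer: -6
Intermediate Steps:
o = ⅕ (o = 1/(-1 + 6) = 1/5 = ⅕ ≈ 0.20000)
F = 0 (F = (5 - 6) + 1 = -1 + 1 = 0)
O = 0 (O = 0/(⅕) = 0*5 = 0)
((14 - 7) - 13) + 27*O = ((14 - 7) - 13) + 27*0 = (7 - 13) + 0 = -6 + 0 = -6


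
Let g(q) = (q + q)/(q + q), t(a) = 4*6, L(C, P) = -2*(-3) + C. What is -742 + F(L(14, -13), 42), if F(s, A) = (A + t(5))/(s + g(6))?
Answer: -5172/7 ≈ -738.86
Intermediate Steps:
L(C, P) = 6 + C
t(a) = 24
g(q) = 1 (g(q) = (2*q)/((2*q)) = (2*q)*(1/(2*q)) = 1)
F(s, A) = (24 + A)/(1 + s) (F(s, A) = (A + 24)/(s + 1) = (24 + A)/(1 + s))
-742 + F(L(14, -13), 42) = -742 + (24 + 42)/(1 + (6 + 14)) = -742 + 66/(1 + 20) = -742 + 66/21 = -742 + (1/21)*66 = -742 + 22/7 = -5172/7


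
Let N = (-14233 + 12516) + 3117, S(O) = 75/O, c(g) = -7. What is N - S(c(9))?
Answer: 9875/7 ≈ 1410.7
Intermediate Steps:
N = 1400 (N = -1717 + 3117 = 1400)
N - S(c(9)) = 1400 - 75/(-7) = 1400 - 75*(-1)/7 = 1400 - 1*(-75/7) = 1400 + 75/7 = 9875/7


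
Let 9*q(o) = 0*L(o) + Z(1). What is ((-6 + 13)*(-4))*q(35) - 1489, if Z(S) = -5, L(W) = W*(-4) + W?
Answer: -13261/9 ≈ -1473.4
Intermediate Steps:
L(W) = -3*W (L(W) = -4*W + W = -3*W)
q(o) = -5/9 (q(o) = (0*(-3*o) - 5)/9 = (0 - 5)/9 = (1/9)*(-5) = -5/9)
((-6 + 13)*(-4))*q(35) - 1489 = ((-6 + 13)*(-4))*(-5/9) - 1489 = (7*(-4))*(-5/9) - 1489 = -28*(-5/9) - 1489 = 140/9 - 1489 = -13261/9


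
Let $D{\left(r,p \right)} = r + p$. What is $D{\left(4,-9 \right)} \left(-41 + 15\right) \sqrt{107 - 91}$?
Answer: $520$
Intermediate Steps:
$D{\left(r,p \right)} = p + r$
$D{\left(4,-9 \right)} \left(-41 + 15\right) \sqrt{107 - 91} = \left(-9 + 4\right) \left(-41 + 15\right) \sqrt{107 - 91} = \left(-5\right) \left(-26\right) \sqrt{16} = 130 \cdot 4 = 520$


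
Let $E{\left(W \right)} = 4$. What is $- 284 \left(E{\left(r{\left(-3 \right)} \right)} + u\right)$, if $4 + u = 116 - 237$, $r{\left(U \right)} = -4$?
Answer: $34364$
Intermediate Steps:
$u = -125$ ($u = -4 + \left(116 - 237\right) = -4 - 121 = -125$)
$- 284 \left(E{\left(r{\left(-3 \right)} \right)} + u\right) = - 284 \left(4 - 125\right) = \left(-284\right) \left(-121\right) = 34364$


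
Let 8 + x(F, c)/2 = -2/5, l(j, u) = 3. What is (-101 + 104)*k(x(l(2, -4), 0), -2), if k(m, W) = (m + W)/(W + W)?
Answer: 141/10 ≈ 14.100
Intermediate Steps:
x(F, c) = -84/5 (x(F, c) = -16 + 2*(-2/5) = -16 - 4/5 = -84/5)
k(m, W) = (W + m)/(2*W) (k(m, W) = (W + m)/((2*W)) = (W + m)*(1/(2*W)) = (W + m)/(2*W))
(-101 + 104)*k(x(l(2, -4), 0), -2) = (-101 + 104)*((1/2)*(-2 - 84/5)/(-2)) = 3*((1/2)*(-1/2)*(-94/5)) = 3*(47/10) = 141/10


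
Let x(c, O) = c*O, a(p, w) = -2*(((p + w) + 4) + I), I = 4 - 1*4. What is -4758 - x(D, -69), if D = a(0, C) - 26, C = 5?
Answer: -7794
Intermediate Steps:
I = 0 (I = 4 - 4 = 0)
a(p, w) = -8 - 2*p - 2*w (a(p, w) = -2*(((p + w) + 4) + 0) = -2*((4 + p + w) + 0) = -2*(4 + p + w) = -8 - 2*p - 2*w)
D = -44 (D = (-8 - 2*0 - 2*5) - 26 = (-8 + 0 - 10) - 26 = -18 - 26 = -44)
x(c, O) = O*c
-4758 - x(D, -69) = -4758 - (-69)*(-44) = -4758 - 1*3036 = -4758 - 3036 = -7794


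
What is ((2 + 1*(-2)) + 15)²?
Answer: 225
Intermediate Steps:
((2 + 1*(-2)) + 15)² = ((2 - 2) + 15)² = (0 + 15)² = 15² = 225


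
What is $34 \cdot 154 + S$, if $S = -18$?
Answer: $5218$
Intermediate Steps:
$34 \cdot 154 + S = 34 \cdot 154 - 18 = 5236 - 18 = 5218$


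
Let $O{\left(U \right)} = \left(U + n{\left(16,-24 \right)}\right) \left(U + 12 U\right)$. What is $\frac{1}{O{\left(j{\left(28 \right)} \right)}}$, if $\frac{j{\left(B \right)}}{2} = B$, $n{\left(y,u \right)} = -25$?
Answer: $\frac{1}{22568} \approx 4.4311 \cdot 10^{-5}$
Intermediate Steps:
$j{\left(B \right)} = 2 B$
$O{\left(U \right)} = 13 U \left(-25 + U\right)$ ($O{\left(U \right)} = \left(U - 25\right) \left(U + 12 U\right) = \left(-25 + U\right) 13 U = 13 U \left(-25 + U\right)$)
$\frac{1}{O{\left(j{\left(28 \right)} \right)}} = \frac{1}{13 \cdot 2 \cdot 28 \left(-25 + 2 \cdot 28\right)} = \frac{1}{13 \cdot 56 \left(-25 + 56\right)} = \frac{1}{13 \cdot 56 \cdot 31} = \frac{1}{22568}$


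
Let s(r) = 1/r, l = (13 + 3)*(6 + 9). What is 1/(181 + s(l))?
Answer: 240/43441 ≈ 0.0055247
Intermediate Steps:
l = 240 (l = 16*15 = 240)
1/(181 + s(l)) = 1/(181 + 1/240) = 1/(43441/240) = 240/43441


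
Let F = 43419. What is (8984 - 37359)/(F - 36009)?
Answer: -5675/1482 ≈ -3.8293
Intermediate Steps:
(8984 - 37359)/(F - 36009) = (8984 - 37359)/(43419 - 36009) = -28375/7410 = -28375*1/7410 = -5675/1482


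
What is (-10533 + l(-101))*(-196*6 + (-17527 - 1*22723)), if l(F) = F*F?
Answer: 13753432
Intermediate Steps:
l(F) = F²
(-10533 + l(-101))*(-196*6 + (-17527 - 1*22723)) = (-10533 + (-101)²)*(-196*6 + (-17527 - 1*22723)) = (-10533 + 10201)*(-1176 + (-17527 - 22723)) = -332*(-1176 - 40250) = -332*(-41426) = 13753432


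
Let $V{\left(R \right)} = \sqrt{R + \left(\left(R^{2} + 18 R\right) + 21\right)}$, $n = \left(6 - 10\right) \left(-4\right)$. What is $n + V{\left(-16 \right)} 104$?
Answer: $16 + 312 i \sqrt{3} \approx 16.0 + 540.4 i$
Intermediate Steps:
$n = 16$ ($n = \left(-4\right) \left(-4\right) = 16$)
$V{\left(R \right)} = \sqrt{21 + R^{2} + 19 R}$ ($V{\left(R \right)} = \sqrt{R + \left(21 + R^{2} + 18 R\right)} = \sqrt{21 + R^{2} + 19 R}$)
$n + V{\left(-16 \right)} 104 = 16 + \sqrt{21 + \left(-16\right)^{2} + 19 \left(-16\right)} 104 = 16 + \sqrt{21 + 256 - 304} \cdot 104 = 16 + \sqrt{-27} \cdot 104 = 16 + 3 i \sqrt{3} \cdot 104 = 16 + 312 i \sqrt{3}$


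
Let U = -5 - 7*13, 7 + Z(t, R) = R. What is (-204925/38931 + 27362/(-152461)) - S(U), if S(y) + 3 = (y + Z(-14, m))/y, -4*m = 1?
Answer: -891120336611/253246258816 ≈ -3.5188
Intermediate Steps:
m = -¼ (m = -¼*1 = -¼ ≈ -0.25000)
Z(t, R) = -7 + R
U = -96 (U = -5 - 91 = -96)
S(y) = -3 + (-29/4 + y)/y (S(y) = -3 + (y + (-7 - ¼))/y = -3 + (y - 29/4)/y = -3 + (-29/4 + y)/y)
(-204925/38931 + 27362/(-152461)) - S(U) = (-204925/38931 + 27362/(-152461)) - (-2 - 29/4/(-96)) = (-204925*1/38931 + 27362*(-1/152461)) - (-2 - 29/4*(-1/96)) = (-204925/38931 - 27362/152461) - (-2 + 29/384) = -32308300447/5935459191 - 1*(-739/384) = -32308300447/5935459191 + 739/384 = -891120336611/253246258816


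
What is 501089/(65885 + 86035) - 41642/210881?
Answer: 99343896769/32037041520 ≈ 3.1009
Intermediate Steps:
501089/(65885 + 86035) - 41642/210881 = 501089/151920 - 41642*1/210881 = 501089*(1/151920) - 41642/210881 = 501089/151920 - 41642/210881 = 99343896769/32037041520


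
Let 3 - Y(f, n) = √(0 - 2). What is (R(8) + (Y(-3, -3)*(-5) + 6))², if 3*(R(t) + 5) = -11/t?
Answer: 91609/576 - 1735*I*√2/12 ≈ 159.04 - 204.47*I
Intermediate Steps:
Y(f, n) = 3 - I*√2 (Y(f, n) = 3 - √(0 - 2) = 3 - √(-2) = 3 - I*√2)
R(t) = -5 - 11/(3*t) (R(t) = -5 + (-11/t)/3 = -5 - 11/(3*t))
(R(8) + (Y(-3, -3)*(-5) + 6))² = ((-5 - 11/3/8) + ((3 - I*√2)*(-5) + 6))² = ((-5 - 11/3*⅛) + ((-15 + 5*I*√2) + 6))² = ((-5 - 11/24) + (-9 + 5*I*√2))² = (-131/24 + (-9 + 5*I*√2))² = (-347/24 + 5*I*√2)²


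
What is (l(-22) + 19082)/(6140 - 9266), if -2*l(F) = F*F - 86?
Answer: -18883/3126 ≈ -6.0406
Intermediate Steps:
l(F) = 43 - F²/2 (l(F) = -(F*F - 86)/2 = -(F² - 86)/2 = -(-86 + F²)/2 = 43 - F²/2)
(l(-22) + 19082)/(6140 - 9266) = ((43 - ½*(-22)²) + 19082)/(6140 - 9266) = ((43 - ½*484) + 19082)/(-3126) = ((43 - 242) + 19082)*(-1/3126) = (-199 + 19082)*(-1/3126) = 18883*(-1/3126) = -18883/3126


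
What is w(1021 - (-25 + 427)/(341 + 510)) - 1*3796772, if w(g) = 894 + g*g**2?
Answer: 652693291624005931/616295051 ≈ 1.0591e+9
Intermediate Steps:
w(g) = 894 + g**3
w(1021 - (-25 + 427)/(341 + 510)) - 1*3796772 = (894 + (1021 - (-25 + 427)/(341 + 510))**3) - 1*3796772 = (894 + (1021 - 402/851)**3) - 3796772 = (894 + (868469/851)**3) - 3796772 = (894 + 655032672449605709/616295051) - 3796772 = 655033223417381303/616295051 - 3796772 = 652693291624005931/616295051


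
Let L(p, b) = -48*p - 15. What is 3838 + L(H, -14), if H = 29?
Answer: 2431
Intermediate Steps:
L(p, b) = -15 - 48*p
3838 + L(H, -14) = 3838 + (-15 - 48*29) = 3838 + (-15 - 1392) = 3838 - 1407 = 2431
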